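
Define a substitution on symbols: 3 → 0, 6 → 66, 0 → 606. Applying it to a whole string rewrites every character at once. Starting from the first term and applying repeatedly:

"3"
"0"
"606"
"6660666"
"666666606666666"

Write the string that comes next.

Applying the rule to each of the 15 symbols of 666666606666666 gives the pieces 66 66 66 66 66 66 66 606 66 66 66 66 66 66 66, which concatenate to the answer.

6666666666666660666666666666666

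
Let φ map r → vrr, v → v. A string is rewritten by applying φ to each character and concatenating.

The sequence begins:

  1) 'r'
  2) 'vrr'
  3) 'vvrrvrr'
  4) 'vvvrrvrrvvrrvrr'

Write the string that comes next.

Replace each of the 15 characters of vvvrrvrrvvrrvrr in place — v v v vrr vrr v vrr vrr v v vrr vrr v vrr vrr — and concatenate.

vvvvrrvrrvvrrvrrvvvrrvrrvvrrvrr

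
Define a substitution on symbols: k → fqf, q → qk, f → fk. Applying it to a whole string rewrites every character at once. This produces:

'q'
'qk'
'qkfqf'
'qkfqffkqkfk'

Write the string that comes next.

Expanding qkfqffkqkfk: q→qk, k→fqf, f→fk, q→qk, f→fk, f→fk, k→fqf, q→qk, k→fqf, f→fk, k→fqf. Concatenated: qk fqf fk qk fk fk fqf qk fqf fk fqf.

qkfqffkqkfkfkfqfqkfqffkfqf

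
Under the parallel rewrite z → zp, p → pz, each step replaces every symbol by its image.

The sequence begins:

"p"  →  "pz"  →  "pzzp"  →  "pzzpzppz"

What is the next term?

pzzpzppzzppzpzzp

Expanding pzzpzppz: p→pz, z→zp, z→zp, p→pz, z→zp, p→pz, p→pz, z→zp. Concatenated: pz zp zp pz zp pz pz zp.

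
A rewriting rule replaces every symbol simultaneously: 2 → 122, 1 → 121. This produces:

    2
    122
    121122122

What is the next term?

Rewriting each symbol of 121122122: 1→121, 2→122, 1→121, 1→121, 2→122, 2→122, 1→121, 2→122, 2→122, which concatenates to 121 122 121 121 122 122 121 122 122.

121122121121122122121122122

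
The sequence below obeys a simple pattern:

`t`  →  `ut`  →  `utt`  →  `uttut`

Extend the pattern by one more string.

This is a Fibonacci-style word recurrence s(k) = s(k−1)·s(k−2): e.g. ut·t = utt.
Continuing: uttut · utt gives term 5.

uttututt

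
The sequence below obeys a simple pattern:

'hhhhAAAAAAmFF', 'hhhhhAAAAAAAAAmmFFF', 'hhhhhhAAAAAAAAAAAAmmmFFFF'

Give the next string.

hhhhhhhAAAAAAAAAAAAAAAmmmmFFFFF

Term n consists of n+2 h's, followed by 3n A's, followed by n-1 m's, followed by n F's, where the shown terms are n = 2, 3, 4.
For the next term, n = 5, so the run lengths are 7, 15, 4, 5.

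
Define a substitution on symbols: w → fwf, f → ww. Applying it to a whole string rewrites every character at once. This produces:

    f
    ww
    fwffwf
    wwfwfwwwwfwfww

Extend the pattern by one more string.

fwffwfwwfwfwwfwffwffwffwfwwfwfwwfwffwf

φ(wwfwfwwwwfwfww) expands symbol-by-symbol to fwf fwf ww fwf ww fwf fwf fwf fwf ww fwf ww fwf fwf; joining the 14 pieces gives the next term.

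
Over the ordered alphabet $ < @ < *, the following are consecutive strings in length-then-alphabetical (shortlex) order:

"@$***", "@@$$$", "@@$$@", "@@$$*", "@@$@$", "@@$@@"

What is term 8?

Stepping forward 2 times from @@$@@: @@$@@ → @@$@*, then the target.

@@$*$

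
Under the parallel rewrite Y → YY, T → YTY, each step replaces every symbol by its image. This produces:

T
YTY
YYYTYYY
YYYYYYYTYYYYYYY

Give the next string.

YYYYYYYYYYYYYYYTYYYYYYYYYYYYYYY

φ(YYYYYYYTYYYYYYY) expands symbol-by-symbol to YY YY YY YY YY YY YY YTY YY YY YY YY YY YY YY; joining the 15 pieces gives the next term.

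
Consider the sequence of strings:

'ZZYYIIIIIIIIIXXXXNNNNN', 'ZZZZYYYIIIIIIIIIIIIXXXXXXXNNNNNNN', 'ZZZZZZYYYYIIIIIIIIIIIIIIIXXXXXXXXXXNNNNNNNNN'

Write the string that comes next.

ZZZZZZZZYYYYYIIIIIIIIIIIIIIIIIIXXXXXXXXXXXXXNNNNNNNNNNN

Reading off run lengths: Z runs 2, 4, 6; Y runs 2, 3, 4; I runs 9, 12, 15; X runs 4, 7, 10; N runs 5, 7, 9 — each is linear in n, where the shown terms are n = 2, 3, 4.
At n = 5 the blocks have lengths 8, 5, 18, 13, 11.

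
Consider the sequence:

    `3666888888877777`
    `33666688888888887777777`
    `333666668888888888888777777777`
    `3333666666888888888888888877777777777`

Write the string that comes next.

33333666666688888888888888888887777777777777

Reading off run lengths: 3 runs 1, 2, 3, 4; 6 runs 3, 4, 5, 6; 8 runs 7, 10, 13, 16; 7 runs 5, 7, 9, 11 — each is linear in n, where the shown terms are n = 2, 3, 4, 5.
Setting n = 6 gives 5, 7, 19, 13 characters in each block.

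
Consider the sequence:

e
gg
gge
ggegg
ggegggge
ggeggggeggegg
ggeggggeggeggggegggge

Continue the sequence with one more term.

ggeggggeggeggggeggggeggeggggeggegg

This is a Fibonacci-style word recurrence s(k) = s(k−1)·s(k−2): e.g. gg·e = gge.
Continuing: ggeggggeggeggggegggge · ggeggggeggegg gives term 8.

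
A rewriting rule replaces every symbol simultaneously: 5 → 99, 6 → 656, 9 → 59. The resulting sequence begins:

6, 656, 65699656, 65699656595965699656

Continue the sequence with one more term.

656996565959656996569959995965699656595965699656

φ(65699656595965699656) expands symbol-by-symbol to 656 99 656 59 59 656 99 656 99 59 99 59 656 99 656 59 59 656 99 656; joining the 20 pieces gives the next term.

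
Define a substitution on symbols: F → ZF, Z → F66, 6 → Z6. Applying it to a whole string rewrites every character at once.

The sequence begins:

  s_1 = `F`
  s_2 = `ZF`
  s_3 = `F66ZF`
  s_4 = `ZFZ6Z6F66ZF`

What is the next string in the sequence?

Apply φ to ZFZ6Z6F66ZF symbol by symbol: Z→F66, F→ZF, Z→F66, 6→Z6, Z→F66, 6→Z6, F→ZF, 6→Z6, 6→Z6, Z→F66, F→ZF; joined: F66 ZF F66 Z6 F66 Z6 ZF Z6 Z6 F66 ZF.

F66ZFF66Z6F66Z6ZFZ6Z6F66ZF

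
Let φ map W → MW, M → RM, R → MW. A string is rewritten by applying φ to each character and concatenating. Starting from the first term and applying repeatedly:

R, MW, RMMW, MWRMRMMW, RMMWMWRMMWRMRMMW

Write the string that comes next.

φ(RMMWMWRMMWRMRMMW) expands symbol-by-symbol to MW RM RM MW RM MW MW RM RM MW MW RM MW RM RM MW; joining the 16 pieces gives the next term.

MWRMRMMWRMMWMWRMRMMWMWRMMWRMRMMW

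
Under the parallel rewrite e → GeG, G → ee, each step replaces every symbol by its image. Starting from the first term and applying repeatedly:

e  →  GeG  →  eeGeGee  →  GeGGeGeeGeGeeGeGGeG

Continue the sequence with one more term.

φ(GeGGeGeeGeGeeGeGGeG) expands symbol-by-symbol to ee GeG ee ee GeG ee GeG GeG ee GeG ee GeG GeG ee GeG ee ee GeG ee; joining the 19 pieces gives the next term.

eeGeGeeeeGeGeeGeGGeGeeGeGeeGeGGeGeeGeGeeeeGeGee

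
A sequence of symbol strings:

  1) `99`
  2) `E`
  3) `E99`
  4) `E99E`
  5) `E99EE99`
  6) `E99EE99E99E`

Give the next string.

This is a Fibonacci-style word recurrence s(k) = s(k−1)·s(k−2): e.g. E·99 = E99.
The next term joins E99EE99E99E and E99EE99.

E99EE99E99EE99EE99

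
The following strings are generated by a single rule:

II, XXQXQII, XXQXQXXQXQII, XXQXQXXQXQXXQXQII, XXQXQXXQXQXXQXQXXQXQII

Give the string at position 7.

XXQXQXXQXQXXQXQXXQXQXXQXQXXQXQII

Every step adds XXQXQ at the front: s(k+1) = XXQXQ·s(k).
From XXQXQXXQXQXXQXQXXQXQII, 2 further steps: XXQXQXXQXQXXQXQXXQXQII → XXQXQXXQXQXXQXQXXQXQXXQXQII → (answer).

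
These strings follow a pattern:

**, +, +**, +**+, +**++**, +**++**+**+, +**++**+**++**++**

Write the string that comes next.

+**++**+**++**++**+**++**+**+

This is a Fibonacci-style word recurrence s(k) = s(k−1)·s(k−2): e.g. +·** = +**.
So term 8 is +**++**+**++**++**·+**++**+**+.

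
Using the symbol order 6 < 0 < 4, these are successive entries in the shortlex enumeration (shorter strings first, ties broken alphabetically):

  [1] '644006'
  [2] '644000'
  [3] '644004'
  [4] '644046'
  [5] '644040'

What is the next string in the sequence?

The successor of 644040 increments the rightmost position that isn't already 4 and resets every position after it to 6.

644044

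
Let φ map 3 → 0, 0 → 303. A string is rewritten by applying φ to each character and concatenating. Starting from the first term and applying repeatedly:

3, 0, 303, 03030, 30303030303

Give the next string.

Expanding 30303030303: 3→0, 0→303, 3→0, 0→303, 3→0, 0→303, 3→0, 0→303, 3→0, 0→303, 3→0. Concatenated: 0 303 0 303 0 303 0 303 0 303 0.

030303030303030303030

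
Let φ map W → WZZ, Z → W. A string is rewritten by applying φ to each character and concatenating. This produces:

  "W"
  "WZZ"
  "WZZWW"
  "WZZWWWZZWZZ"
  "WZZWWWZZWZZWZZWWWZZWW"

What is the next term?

φ(WZZWWWZZWZZWZZWWWZZWW) expands symbol-by-symbol to WZZ W W WZZ WZZ WZZ W W WZZ W W WZZ W W WZZ WZZ WZZ W W WZZ WZZ; joining the 21 pieces gives the next term.

WZZWWWZZWZZWZZWWWZZWWWZZWWWZZWZZWZZWWWZZWZZ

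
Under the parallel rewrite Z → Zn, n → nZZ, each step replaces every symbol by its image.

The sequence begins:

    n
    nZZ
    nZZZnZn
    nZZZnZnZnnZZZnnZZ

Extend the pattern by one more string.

nZZZnZnZnnZZZnnZZZnnZZnZZZnZnZnnZZnZZZnZn

Applying the rule to each of the 17 symbols of nZZZnZnZnnZZZnnZZ gives the pieces nZZ Zn Zn Zn nZZ Zn nZZ Zn nZZ nZZ Zn Zn Zn nZZ nZZ Zn Zn, which concatenate to the answer.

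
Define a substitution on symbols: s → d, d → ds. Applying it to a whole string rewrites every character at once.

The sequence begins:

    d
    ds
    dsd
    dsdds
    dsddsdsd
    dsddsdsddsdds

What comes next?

Rewriting the 13 symbols of dsddsdsddsdds one by one yields ds d ds ds d ds d ds ds d ds ds d; concatenated:

dsddsdsddsddsdsddsdsd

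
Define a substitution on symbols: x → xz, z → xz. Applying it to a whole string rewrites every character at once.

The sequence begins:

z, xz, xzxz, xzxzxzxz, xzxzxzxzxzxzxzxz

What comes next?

Rewriting the 16 symbols of xzxzxzxzxzxzxzxz one by one yields xz xz xz xz xz xz xz xz xz xz xz xz xz xz xz xz; concatenated:

xzxzxzxzxzxzxzxzxzxzxzxzxzxzxzxz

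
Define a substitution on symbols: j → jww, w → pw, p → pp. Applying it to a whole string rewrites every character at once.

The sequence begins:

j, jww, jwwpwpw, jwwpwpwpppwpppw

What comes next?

Rewriting the 15 symbols of jwwpwpwpppwpppw one by one yields jww pw pw pp pw pp pw pp pp pp pw pp pp pp pw; concatenated:

jwwpwpwpppwpppwpppppppwpppppppw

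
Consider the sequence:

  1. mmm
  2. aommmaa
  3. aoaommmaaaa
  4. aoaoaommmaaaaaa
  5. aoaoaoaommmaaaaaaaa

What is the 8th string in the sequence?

Each term wraps the previous one in ao on the left and aa on the right.
From aoaoaoaommmaaaaaaaa, 3 further steps: aoaoaoaommmaaaaaaaa → aoaoaoaoaommmaaaaaaaaaa → aoaoaoaoaoaommmaaaaaaaaaaaa → (answer).

aoaoaoaoaoaoaommmaaaaaaaaaaaaaa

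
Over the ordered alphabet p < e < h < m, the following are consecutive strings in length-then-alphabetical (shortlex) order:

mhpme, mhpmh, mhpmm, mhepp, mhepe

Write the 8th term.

mheep

Advancing 3 positions from mhepe through mhepe → mheph → mhepm reaches term 8.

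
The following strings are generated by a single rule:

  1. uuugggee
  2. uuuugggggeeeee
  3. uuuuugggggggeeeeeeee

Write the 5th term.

Reading off run lengths: u runs 3, 4, 5; g runs 3, 5, 7; e runs 2, 5, 8 — each is linear in n (n = 1, 2, …).
For term 5, n = 5, so the run lengths are 7, 11, 14.

uuuuuuugggggggggggeeeeeeeeeeeeee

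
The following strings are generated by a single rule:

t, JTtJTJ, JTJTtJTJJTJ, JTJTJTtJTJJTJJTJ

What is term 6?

JTJTJTJTJTtJTJJTJJTJJTJJTJ

s(k+1) = JT·s(k)·JTJ, so each term gains JT as a prefix and JTJ as a suffix.
From JTJTJTtJTJJTJJTJ, 2 further steps: JTJTJTtJTJJTJJTJ → JTJTJTJTtJTJJTJJTJJTJ → (answer).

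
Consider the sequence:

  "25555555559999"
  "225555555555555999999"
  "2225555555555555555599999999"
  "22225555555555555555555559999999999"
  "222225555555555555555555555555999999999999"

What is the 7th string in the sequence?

Term n consists of n-1 2's, followed by 4n+1 5's, followed by 2n 9's, where the shown terms are n = 2, 3, 4, 5, 6.
Setting n = 8 gives 7, 33, 16 characters in each block.

22222225555555555555555555555555555555559999999999999999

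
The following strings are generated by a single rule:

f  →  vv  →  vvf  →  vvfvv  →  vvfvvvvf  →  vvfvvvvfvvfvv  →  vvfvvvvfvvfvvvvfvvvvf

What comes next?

vvfvvvvfvvfvvvvfvvvvfvvfvvvvfvvfvv

Each term (from the third on) is the previous term followed by the one before it: term 3 = vv·f = vvf.
The next term joins vvfvvvvfvvfvvvvfvvvvf and vvfvvvvfvvfvv.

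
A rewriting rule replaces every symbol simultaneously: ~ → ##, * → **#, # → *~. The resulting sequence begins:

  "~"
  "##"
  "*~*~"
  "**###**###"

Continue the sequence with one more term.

**#**#*~*~*~**#**#*~*~*~

Apply φ to **###**### symbol by symbol: *→**#, *→**#, #→*~, #→*~, #→*~, *→**#, *→**#, #→*~, #→*~, #→*~; joined: **# **# *~ *~ *~ **# **# *~ *~ *~.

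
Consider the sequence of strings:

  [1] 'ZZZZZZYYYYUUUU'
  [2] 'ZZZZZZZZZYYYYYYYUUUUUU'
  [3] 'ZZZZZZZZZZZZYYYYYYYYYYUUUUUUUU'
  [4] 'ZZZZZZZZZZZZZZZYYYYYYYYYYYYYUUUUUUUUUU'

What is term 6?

Reading off run lengths: Z runs 6, 9, 12, 15; Y runs 4, 7, 10, 13; U runs 4, 6, 8, 10 — each is linear in n (n = 1, 2, …).
Setting n = 6 gives 21, 19, 14 characters in each block.

ZZZZZZZZZZZZZZZZZZZZZYYYYYYYYYYYYYYYYYYYUUUUUUUUUUUUUU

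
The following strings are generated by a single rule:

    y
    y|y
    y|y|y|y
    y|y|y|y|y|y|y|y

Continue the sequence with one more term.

y|y|y|y|y|y|y|y|y|y|y|y|y|y|y|y

s(k+1) = s(k)·|·s(k) — each term doubles the last with '|' between the halves.
One more doubling of y|y|y|y|y|y|y|y gives the answer.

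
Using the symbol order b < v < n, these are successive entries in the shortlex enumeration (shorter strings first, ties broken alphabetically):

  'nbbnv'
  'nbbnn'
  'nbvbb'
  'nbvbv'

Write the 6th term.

Continuing the enumeration 2 steps past nbvbv: nbvbv → nbvbn → (answer).

nbvvb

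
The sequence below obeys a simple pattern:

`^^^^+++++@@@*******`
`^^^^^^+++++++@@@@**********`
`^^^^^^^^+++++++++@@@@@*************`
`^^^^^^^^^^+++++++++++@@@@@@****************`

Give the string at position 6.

Each string has the form ^^{2n} +^{2n+1} @^{n+1} *^{3n+1}, where the shown terms are n = 2, 3, 4, 5.
For term 6, n = 7, so the run lengths are 14, 15, 8, 22.

^^^^^^^^^^^^^^+++++++++++++++@@@@@@@@**********************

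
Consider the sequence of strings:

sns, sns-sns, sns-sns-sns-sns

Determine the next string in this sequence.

s(k+1) = s(k)·-·s(k) — each term doubles the last with '-' between the halves.
One more doubling of sns-sns-sns-sns gives the answer.

sns-sns-sns-sns-sns-sns-sns-sns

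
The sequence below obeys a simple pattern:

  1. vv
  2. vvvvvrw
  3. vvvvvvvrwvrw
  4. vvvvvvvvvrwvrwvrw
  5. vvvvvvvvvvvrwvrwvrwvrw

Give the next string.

vvvvvvvvvvvvvrwvrwvrwvrwvrw

Each term wraps the previous one in vv on the left and vrw on the right.
So the next term is vv·vvvvvvvvvvvrwvrwvrwvrw·vrw.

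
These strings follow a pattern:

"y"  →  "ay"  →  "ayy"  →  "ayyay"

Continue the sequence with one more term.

This is a Fibonacci-style word recurrence s(k) = s(k−1)·s(k−2): e.g. ay·y = ayy.
The next term joins ayyay and ayy.

ayyayayy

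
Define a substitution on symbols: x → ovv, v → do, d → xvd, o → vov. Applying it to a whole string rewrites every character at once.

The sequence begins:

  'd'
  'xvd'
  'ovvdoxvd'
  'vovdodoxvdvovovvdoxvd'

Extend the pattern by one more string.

Applying the rule to each of the 21 symbols of vovdodoxvdvovovvdoxvd gives the pieces do vov do xvd vov xvd vov ovv do xvd do vov do vov do do xvd vov ovv do xvd, which concatenate to the answer.

dovovdoxvdvovxvdvovovvdoxvddovovdovovdodoxvdvovovvdoxvd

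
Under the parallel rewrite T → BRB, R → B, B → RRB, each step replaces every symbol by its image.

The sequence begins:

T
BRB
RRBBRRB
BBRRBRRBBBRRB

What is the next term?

Replace each of the 13 characters of BBRRBRRBBBRRB in place — RRB RRB B B RRB B B RRB RRB RRB B B RRB — and concatenate.

RRBRRBBBRRBBBRRBRRBRRBBBRRB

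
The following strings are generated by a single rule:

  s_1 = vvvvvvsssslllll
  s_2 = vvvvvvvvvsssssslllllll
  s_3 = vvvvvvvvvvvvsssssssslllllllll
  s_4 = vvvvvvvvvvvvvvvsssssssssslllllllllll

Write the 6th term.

vvvvvvvvvvvvvvvvvvvvvsssssssssssssslllllllllllllll

Each string has the form v^{3n} s^{2n} l^{2n+1}, where the shown terms are n = 2, 3, 4, 5.
At n = 7 the blocks have lengths 21, 14, 15.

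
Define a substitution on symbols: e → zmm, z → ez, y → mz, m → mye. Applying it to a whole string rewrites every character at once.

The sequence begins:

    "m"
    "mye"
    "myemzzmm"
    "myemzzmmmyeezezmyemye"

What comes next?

Applying the rule to each of the 21 symbols of myemzzmmmyeezezmyemye gives the pieces mye mz zmm mye ez ez mye mye mye mz zmm zmm ez zmm ez mye mz zmm mye mz zmm, which concatenate to the answer.

myemzzmmmyeezezmyemyemyemzzmmzmmezzmmezmyemzzmmmyemzzmm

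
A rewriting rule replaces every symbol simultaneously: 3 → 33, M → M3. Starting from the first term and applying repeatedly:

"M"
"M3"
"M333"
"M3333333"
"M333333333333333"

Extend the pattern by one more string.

Replace each of the 16 characters of M333333333333333 in place — M3 33 33 33 33 33 33 33 33 33 33 33 33 33 33 33 — and concatenate.

M3333333333333333333333333333333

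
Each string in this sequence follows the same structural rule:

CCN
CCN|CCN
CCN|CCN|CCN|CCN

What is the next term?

Each string is two copies of the previous one joined by '|'.
So the next term is two copies of CCN|CCN|CCN|CCN with '|' between the halves.

CCN|CCN|CCN|CCN|CCN|CCN|CCN|CCN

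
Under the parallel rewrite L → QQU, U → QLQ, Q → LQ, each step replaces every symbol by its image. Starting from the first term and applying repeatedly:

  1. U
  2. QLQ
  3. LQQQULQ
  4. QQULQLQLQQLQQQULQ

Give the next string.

Applying the rule to each of the 17 symbols of QQULQLQLQQLQQQULQ gives the pieces LQ LQ QLQ QQU LQ QQU LQ QQU LQ LQ QQU LQ LQ LQ QLQ QQU LQ, which concatenate to the answer.

LQLQQLQQQULQQQULQQQULQLQQQULQLQLQQLQQQULQ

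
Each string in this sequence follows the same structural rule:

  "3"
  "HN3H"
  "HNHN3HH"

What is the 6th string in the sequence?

Every step adds HN to the front and H to the end of the previous string.
From HNHN3HH, 3 further steps: HNHN3HH → HNHNHN3HHH → HNHNHNHN3HHHH → (answer).

HNHNHNHNHN3HHHHH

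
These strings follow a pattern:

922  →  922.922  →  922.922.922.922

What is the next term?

922.922.922.922.922.922.922.922

Each string is two copies of the previous one joined by '.'.
One more doubling of 922.922.922.922 gives the answer.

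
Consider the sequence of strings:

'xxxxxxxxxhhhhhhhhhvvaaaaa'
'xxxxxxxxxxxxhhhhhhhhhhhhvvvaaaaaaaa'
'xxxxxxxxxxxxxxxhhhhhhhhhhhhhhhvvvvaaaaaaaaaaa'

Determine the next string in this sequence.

xxxxxxxxxxxxxxxxxxhhhhhhhhhhhhhhhhhhvvvvvaaaaaaaaaaaaaa

Term n consists of 3n+3 x's, followed by 3n+3 h's, followed by n v's, followed by 3n-1 a's, where the shown terms are n = 2, 3, 4.
At n = 5 the blocks have lengths 18, 18, 5, 14.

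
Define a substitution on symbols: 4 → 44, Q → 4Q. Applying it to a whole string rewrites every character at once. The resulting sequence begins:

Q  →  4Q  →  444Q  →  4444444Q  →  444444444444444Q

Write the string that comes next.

Applying the rule to each of the 16 symbols of 444444444444444Q gives the pieces 44 44 44 44 44 44 44 44 44 44 44 44 44 44 44 4Q, which concatenate to the answer.

4444444444444444444444444444444Q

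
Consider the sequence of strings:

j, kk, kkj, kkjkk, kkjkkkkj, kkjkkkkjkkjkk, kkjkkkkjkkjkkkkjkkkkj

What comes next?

kkjkkkkjkkjkkkkjkkkkjkkjkkkkjkkjkk

This is a Fibonacci-style word recurrence s(k) = s(k−1)·s(k−2): e.g. kk·j = kkj.
So term 8 is kkjkkkkjkkjkkkkjkkkkj·kkjkkkkjkkjkk.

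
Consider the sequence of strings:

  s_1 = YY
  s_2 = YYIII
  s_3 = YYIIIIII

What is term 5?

YYIIIIIIIIIIII

Each term is the previous one with III appended.
From YYIIIIII, 2 further steps: YYIIIIII → YYIIIIIIIII → (answer).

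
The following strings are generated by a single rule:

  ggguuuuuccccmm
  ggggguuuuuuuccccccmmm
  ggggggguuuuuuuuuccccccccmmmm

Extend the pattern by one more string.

The n-th term is 2n-1 g's then 2n+1 u's then 2n c's then n m's, where the shown terms are n = 2, 3, 4.
At n = 5 the blocks have lengths 9, 11, 10, 5.

ggggggggguuuuuuuuuuuccccccccccmmmmm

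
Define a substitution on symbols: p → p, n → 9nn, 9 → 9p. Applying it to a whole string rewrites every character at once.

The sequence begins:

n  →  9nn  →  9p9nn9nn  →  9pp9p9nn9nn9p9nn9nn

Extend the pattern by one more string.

Applying the rule to each of the 19 symbols of 9pp9p9nn9nn9p9nn9nn gives the pieces 9p p p 9p p 9p 9nn 9nn 9p 9nn 9nn 9p p 9p 9nn 9nn 9p 9nn 9nn, which concatenate to the answer.

9ppp9pp9p9nn9nn9p9nn9nn9pp9p9nn9nn9p9nn9nn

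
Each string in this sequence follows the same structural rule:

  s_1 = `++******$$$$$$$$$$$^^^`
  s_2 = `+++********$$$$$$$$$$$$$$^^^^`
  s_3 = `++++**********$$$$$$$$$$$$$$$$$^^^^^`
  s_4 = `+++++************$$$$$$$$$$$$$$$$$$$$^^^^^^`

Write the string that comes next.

++++++**************$$$$$$$$$$$$$$$$$$$$$$$^^^^^^^

Each string has the form +^{n-1} *^{2n} $^{3n+2} ^^{n}, where the shown terms are n = 3, 4, 5, 6.
At n = 7 the blocks have lengths 6, 14, 23, 7.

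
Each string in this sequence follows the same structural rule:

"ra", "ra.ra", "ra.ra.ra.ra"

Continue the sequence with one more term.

Every step duplicates the string with '.' between the halves.
Doubling ra.ra.ra.ra with '.' between the halves:

ra.ra.ra.ra.ra.ra.ra.ra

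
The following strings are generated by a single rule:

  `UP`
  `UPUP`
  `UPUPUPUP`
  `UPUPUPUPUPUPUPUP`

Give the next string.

UPUPUPUPUPUPUPUPUPUPUPUPUPUPUPUP

Every step duplicates the string.
So the next term is two copies of UPUPUPUPUPUPUPUP.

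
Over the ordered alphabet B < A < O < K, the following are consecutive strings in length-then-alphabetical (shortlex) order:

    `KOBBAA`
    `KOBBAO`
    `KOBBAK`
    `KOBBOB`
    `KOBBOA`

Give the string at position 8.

KOBBKB

Stepping forward 3 times from KOBBOA: KOBBOA → KOBBOO → KOBBOK, then the target.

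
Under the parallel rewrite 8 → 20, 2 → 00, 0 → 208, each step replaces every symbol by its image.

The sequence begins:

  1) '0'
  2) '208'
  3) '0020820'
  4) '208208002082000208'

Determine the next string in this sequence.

Applying the rule to each of the 18 symbols of 208208002082000208 gives the pieces 00 208 20 00 208 20 208 208 00 208 20 00 208 208 208 00 208 20, which concatenate to the answer.

002082000208202082080020820002082082080020820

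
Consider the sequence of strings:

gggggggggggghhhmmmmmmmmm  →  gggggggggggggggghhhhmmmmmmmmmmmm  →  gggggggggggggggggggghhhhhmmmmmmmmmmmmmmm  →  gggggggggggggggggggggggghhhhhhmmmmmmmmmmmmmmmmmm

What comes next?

gggggggggggggggggggggggggggghhhhhhhmmmmmmmmmmmmmmmmmmmmm

The n-th term is 4n g's then n h's then 3n m's, where the shown terms are n = 3, 4, 5, 6.
Setting n = 7 gives 28, 7, 21 characters in each block.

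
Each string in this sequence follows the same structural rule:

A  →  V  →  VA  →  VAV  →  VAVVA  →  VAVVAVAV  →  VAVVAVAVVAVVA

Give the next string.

Each term (from the third on) is the previous term followed by the one before it: term 3 = V·A = VA.
So term 8 is VAVVAVAVVAVVA·VAVVAVAV.

VAVVAVAVVAVVAVAVVAVAV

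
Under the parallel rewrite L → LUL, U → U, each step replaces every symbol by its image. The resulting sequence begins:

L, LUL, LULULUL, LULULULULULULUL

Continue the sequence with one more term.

Replace each of the 15 characters of LULULULULULULUL in place — LUL U LUL U LUL U LUL U LUL U LUL U LUL U LUL — and concatenate.

LULULULULULULULULULULULULULULUL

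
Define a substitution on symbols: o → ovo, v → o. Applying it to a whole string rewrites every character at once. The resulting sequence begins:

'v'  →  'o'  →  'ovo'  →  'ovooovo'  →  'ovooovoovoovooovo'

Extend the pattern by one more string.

Rewriting the 17 symbols of ovooovoovoovooovo one by one yields ovo o ovo ovo ovo o ovo ovo o ovo ovo o ovo ovo ovo o ovo; concatenated:

ovooovoovoovooovoovooovoovooovoovoovooovo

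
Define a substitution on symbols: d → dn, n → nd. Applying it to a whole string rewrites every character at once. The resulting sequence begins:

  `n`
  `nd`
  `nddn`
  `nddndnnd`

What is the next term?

Rewriting each symbol of nddndnnd: n→nd, d→dn, d→dn, n→nd, d→dn, n→nd, n→nd, d→dn, which concatenates to nd dn dn nd dn nd nd dn.

nddndnnddnndnddn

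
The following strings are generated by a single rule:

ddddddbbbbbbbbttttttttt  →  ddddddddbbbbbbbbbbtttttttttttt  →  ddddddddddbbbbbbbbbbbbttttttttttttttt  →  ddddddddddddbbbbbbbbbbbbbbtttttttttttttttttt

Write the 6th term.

Reading off run lengths: d runs 6, 8, 10, 12; b runs 8, 10, 12, 14; t runs 9, 12, 15, 18 — each is linear in n, where the shown terms are n = 3, 4, 5, 6.
For term 6, n = 8, so the run lengths are 16, 18, 24.

ddddddddddddddddbbbbbbbbbbbbbbbbbbtttttttttttttttttttttttt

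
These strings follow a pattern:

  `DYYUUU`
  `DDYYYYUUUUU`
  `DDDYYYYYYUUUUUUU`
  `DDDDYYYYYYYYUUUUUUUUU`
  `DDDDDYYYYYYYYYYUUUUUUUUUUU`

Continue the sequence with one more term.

DDDDDDYYYYYYYYYYYYUUUUUUUUUUUUU

Term n consists of n D's, followed by 2n Y's, followed by 2n+1 U's (n = 1, 2, …).
Setting n = 6 gives 6, 12, 13 characters in each block.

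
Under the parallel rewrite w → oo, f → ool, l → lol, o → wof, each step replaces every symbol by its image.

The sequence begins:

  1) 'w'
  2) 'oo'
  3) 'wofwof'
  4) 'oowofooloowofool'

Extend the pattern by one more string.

φ(oowofooloowofool) expands symbol-by-symbol to wof wof oo wof ool wof wof lol wof wof oo wof ool wof wof lol; joining the 16 pieces gives the next term.

wofwofoowofoolwofwoflolwofwofoowofoolwofwoflol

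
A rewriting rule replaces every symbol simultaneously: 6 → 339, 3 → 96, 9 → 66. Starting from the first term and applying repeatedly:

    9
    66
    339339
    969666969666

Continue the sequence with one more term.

66339663393393396633966339339339

Rewriting each symbol of 969666969666: 9→66, 6→339, 9→66, 6→339, 6→339, 6→339, 9→66, 6→339, 9→66, 6→339, 6→339, 6→339, which concatenates to 66 339 66 339 339 339 66 339 66 339 339 339.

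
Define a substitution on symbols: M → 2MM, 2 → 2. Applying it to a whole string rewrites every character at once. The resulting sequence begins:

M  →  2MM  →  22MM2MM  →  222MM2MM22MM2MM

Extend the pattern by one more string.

2222MM2MM22MM2MM222MM2MM22MM2MM

Applying the rule to each of the 15 symbols of 222MM2MM22MM2MM gives the pieces 2 2 2 2MM 2MM 2 2MM 2MM 2 2 2MM 2MM 2 2MM 2MM, which concatenate to the answer.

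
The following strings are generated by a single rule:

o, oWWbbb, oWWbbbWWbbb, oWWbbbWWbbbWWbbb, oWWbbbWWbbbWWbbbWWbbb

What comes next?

The strings grow by a fixed suffix WWbbb each time.
Applying this once more to oWWbbbWWbbbWWbbbWWbbb:

oWWbbbWWbbbWWbbbWWbbbWWbbb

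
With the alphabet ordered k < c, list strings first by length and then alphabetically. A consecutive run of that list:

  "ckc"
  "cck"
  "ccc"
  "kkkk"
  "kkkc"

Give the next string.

kkck

The successor of kkkc increments the rightmost position that isn't already c and resets every position after it to k.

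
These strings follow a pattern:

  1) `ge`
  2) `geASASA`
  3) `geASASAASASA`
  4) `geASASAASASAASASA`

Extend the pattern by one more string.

geASASAASASAASASAASASA

Each term is the previous one with ASASA appended.
So the next term is geASASAASASAASASA·ASASA.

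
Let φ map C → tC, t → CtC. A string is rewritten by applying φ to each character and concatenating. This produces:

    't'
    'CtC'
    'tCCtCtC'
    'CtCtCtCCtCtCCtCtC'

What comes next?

Replace each of the 17 characters of CtCtCtCCtCtCCtCtC in place — tC CtC tC CtC tC CtC tC tC CtC tC CtC tC tC CtC tC CtC tC — and concatenate.

tCCtCtCCtCtCCtCtCtCCtCtCCtCtCtCCtCtCCtCtC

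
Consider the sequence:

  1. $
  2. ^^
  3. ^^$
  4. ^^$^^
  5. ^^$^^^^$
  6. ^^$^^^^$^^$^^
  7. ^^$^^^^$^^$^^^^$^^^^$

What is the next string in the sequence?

This is a Fibonacci-style word recurrence s(k) = s(k−1)·s(k−2): e.g. ^^·$ = ^^$.
The next term joins ^^$^^^^$^^$^^^^$^^^^$ and ^^$^^^^$^^$^^.

^^$^^^^$^^$^^^^$^^^^$^^$^^^^$^^$^^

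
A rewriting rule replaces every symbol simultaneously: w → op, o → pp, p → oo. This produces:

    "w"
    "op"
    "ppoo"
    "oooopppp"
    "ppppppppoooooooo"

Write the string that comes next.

Rewriting the 16 symbols of ppppppppoooooooo one by one yields oo oo oo oo oo oo oo oo pp pp pp pp pp pp pp pp; concatenated:

oooooooooooooooopppppppppppppppp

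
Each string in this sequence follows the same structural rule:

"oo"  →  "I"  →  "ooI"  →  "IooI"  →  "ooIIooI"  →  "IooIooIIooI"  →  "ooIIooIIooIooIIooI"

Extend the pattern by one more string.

IooIooIIooIooIIooIIooIooIIooI

This is a Fibonacci-style word recurrence s(k) = s(k−2)·s(k−1): e.g. oo·I = ooI.
So term 8 is IooIooIIooI·ooIIooIIooIooIIooI.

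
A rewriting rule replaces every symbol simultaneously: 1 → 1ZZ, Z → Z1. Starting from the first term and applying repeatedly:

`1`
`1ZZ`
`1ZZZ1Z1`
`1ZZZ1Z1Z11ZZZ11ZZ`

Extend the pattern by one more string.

1ZZZ1Z1Z11ZZZ11ZZZ11ZZ1ZZZ1Z1Z11ZZ1ZZZ1Z1

Applying the rule to each of the 17 symbols of 1ZZZ1Z1Z11ZZZ11ZZ gives the pieces 1ZZ Z1 Z1 Z1 1ZZ Z1 1ZZ Z1 1ZZ 1ZZ Z1 Z1 Z1 1ZZ 1ZZ Z1 Z1, which concatenate to the answer.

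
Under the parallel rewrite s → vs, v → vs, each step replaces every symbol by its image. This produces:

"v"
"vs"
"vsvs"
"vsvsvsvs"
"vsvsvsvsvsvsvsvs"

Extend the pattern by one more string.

vsvsvsvsvsvsvsvsvsvsvsvsvsvsvsvs

φ(vsvsvsvsvsvsvsvs) expands symbol-by-symbol to vs vs vs vs vs vs vs vs vs vs vs vs vs vs vs vs; joining the 16 pieces gives the next term.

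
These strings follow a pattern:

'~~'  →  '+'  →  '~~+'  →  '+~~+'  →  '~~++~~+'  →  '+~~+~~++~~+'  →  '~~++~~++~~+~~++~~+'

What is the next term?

From term 3 onward, concatenate the second-to-last term with the last: ~~·+ = ~~+, +·~~+ = +~~+, …
So term 8 is +~~+~~++~~+·~~++~~++~~+~~++~~+.

+~~+~~++~~+~~++~~++~~+~~++~~+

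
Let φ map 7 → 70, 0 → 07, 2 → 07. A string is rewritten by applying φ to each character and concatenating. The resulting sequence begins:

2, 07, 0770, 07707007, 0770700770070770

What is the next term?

07707007700707707007077007707007

Applying the rule to each of the 16 symbols of 0770700770070770 gives the pieces 07 70 70 07 70 07 07 70 70 07 07 70 07 70 70 07, which concatenate to the answer.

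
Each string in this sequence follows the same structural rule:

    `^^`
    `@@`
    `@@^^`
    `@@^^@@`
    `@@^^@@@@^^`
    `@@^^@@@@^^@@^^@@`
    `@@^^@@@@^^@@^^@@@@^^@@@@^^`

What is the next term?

@@^^@@@@^^@@^^@@@@^^@@@@^^@@^^@@@@^^@@^^@@

From term 3 onward, concatenate the last term with the second-to-last: @@·^^ = @@^^, @@^^·@@ = @@^^@@, …
So term 8 is @@^^@@@@^^@@^^@@@@^^@@@@^^·@@^^@@@@^^@@^^@@.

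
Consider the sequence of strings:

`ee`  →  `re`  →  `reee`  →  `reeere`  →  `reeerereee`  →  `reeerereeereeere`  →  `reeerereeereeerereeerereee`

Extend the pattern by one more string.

reeerereeereeerereeerereeereeerereeereeere

From term 3 onward, concatenate the last term with the second-to-last: re·ee = reee, reee·re = reeere, …
The next term joins reeerereeereeerereeerereee and reeerereeereeere.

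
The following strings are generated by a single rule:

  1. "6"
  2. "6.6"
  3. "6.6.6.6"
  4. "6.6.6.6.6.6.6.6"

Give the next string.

s(k+1) = s(k)·.·s(k) — each term doubles the last with '.' between the halves.
Doubling 6.6.6.6.6.6.6.6 with '.' between the halves:

6.6.6.6.6.6.6.6.6.6.6.6.6.6.6.6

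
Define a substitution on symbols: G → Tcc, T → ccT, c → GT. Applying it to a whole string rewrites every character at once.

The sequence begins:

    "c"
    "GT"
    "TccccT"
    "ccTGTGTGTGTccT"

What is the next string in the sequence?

Rewriting the 14 symbols of ccTGTGTGTGTccT one by one yields GT GT ccT Tcc ccT Tcc ccT Tcc ccT Tcc ccT GT GT ccT; concatenated:

GTGTccTTccccTTccccTTccccTTccccTGTGTccT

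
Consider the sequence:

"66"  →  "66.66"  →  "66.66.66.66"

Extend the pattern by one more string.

66.66.66.66.66.66.66.66

Each string is two copies of the previous one joined by '.'.
So the next term is two copies of 66.66.66.66 with '.' between the halves.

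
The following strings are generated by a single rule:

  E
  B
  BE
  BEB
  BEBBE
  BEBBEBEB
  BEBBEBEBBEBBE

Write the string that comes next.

This is a Fibonacci-style word recurrence s(k) = s(k−1)·s(k−2): e.g. B·E = BE.
Continuing: BEBBEBEBBEBBE · BEBBEBEB gives term 8.

BEBBEBEBBEBBEBEBBEBEB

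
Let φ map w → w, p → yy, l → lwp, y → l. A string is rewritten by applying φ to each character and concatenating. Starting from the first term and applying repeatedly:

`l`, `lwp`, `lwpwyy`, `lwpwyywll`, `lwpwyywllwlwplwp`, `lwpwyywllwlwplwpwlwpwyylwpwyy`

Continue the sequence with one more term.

lwpwyywllwlwplwpwlwpwyylwpwyywlwpwyywlllwpwyywll

Applying the rule to each of the 29 symbols of lwpwyywllwlwplwpwlwpwyylwpwyy gives the pieces lwp w yy w l l w lwp lwp w lwp w yy lwp w yy w lwp w yy w l l lwp w yy w l l, which concatenate to the answer.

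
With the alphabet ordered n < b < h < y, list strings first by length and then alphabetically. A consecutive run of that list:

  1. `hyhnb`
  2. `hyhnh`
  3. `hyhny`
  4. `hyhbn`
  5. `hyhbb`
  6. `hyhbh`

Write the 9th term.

hyhhb

Advancing 3 positions from hyhbh through hyhbh → hyhby → hyhhn reaches term 9.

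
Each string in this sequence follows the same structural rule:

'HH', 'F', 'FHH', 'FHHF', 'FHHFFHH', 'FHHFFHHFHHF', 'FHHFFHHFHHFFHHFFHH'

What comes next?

FHHFFHHFHHFFHHFFHHFHHFFHHFHHF

From term 3 onward, concatenate the last term with the second-to-last: F·HH = FHH, FHH·F = FHHF, …
Continuing: FHHFFHHFHHFFHHFFHH · FHHFFHHFHHF gives term 8.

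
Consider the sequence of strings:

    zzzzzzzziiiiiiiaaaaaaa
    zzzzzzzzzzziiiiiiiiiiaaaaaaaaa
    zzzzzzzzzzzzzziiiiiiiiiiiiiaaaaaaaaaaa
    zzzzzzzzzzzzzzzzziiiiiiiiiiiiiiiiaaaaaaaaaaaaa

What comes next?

zzzzzzzzzzzzzzzzzzzziiiiiiiiiiiiiiiiiiiaaaaaaaaaaaaaaa

The n-th term is 3n-1 z's then 3n-2 i's then 2n+1 a's, where the shown terms are n = 3, 4, 5, 6.
For the next term, n = 7, so the run lengths are 20, 19, 15.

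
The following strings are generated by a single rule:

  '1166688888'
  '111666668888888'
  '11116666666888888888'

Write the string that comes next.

Each string has the form 1^{n} 6^{2n-1} 8^{2n+1}, where the shown terms are n = 2, 3, 4.
Setting n = 5 gives 5, 9, 11 characters in each block.

1111166666666688888888888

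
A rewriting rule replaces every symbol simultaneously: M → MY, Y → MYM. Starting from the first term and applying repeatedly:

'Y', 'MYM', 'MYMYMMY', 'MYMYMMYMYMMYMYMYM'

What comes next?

Rewriting the 17 symbols of MYMYMMYMYMMYMYMYM one by one yields MY MYM MY MYM MY MY MYM MY MYM MY MY MYM MY MYM MY MYM MY; concatenated:

MYMYMMYMYMMYMYMYMMYMYMMYMYMYMMYMYMMYMYMMY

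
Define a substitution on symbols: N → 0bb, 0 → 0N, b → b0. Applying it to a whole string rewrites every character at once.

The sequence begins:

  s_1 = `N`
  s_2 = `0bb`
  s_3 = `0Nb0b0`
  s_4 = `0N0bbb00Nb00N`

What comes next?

0N0bb0Nb0b0b00N0N0bbb00N0N0bb

Applying the rule to each of the 13 symbols of 0N0bbb00Nb00N gives the pieces 0N 0bb 0N b0 b0 b0 0N 0N 0bb b0 0N 0N 0bb, which concatenate to the answer.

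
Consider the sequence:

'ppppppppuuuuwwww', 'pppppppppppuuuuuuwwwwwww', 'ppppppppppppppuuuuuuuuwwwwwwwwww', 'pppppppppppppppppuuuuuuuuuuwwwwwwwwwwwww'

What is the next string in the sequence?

The n-th term is 3n+2 p's then 2n u's then 3n-2 w's, where the shown terms are n = 2, 3, 4, 5.
Setting n = 6 gives 20, 12, 16 characters in each block.

ppppppppppppppppppppuuuuuuuuuuuuwwwwwwwwwwwwwwww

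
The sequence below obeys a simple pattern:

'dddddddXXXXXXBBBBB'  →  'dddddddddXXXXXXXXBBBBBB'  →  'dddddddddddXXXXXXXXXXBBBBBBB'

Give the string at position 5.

dddddddddddddddXXXXXXXXXXXXXXBBBBBBBBB

Each string has the form d^{2n+1} X^{2n} B^{n+2}, where the shown terms are n = 3, 4, 5.
For term 5, n = 7, so the run lengths are 15, 14, 9.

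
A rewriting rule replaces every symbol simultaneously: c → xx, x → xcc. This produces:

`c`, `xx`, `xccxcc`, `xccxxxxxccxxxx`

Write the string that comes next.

xccxxxxxccxccxccxccxccxxxxxccxccxccxcc

Replace each of the 14 characters of xccxxxxxccxxxx in place — xcc xx xx xcc xcc xcc xcc xcc xx xx xcc xcc xcc xcc — and concatenate.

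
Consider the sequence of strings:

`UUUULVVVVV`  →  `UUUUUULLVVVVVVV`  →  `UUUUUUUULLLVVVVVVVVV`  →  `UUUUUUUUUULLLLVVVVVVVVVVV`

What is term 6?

UUUUUUUUUUUUUULLLLLLVVVVVVVVVVVVVVV

The n-th term is 2n+2 U's then n L's then 2n+3 V's (n = 1, 2, …).
At n = 6 the blocks have lengths 14, 6, 15.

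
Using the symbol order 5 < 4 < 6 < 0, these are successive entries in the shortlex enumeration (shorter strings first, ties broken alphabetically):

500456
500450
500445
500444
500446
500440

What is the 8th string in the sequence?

Advancing 2 positions from 500440 through 500440 → 500465 reaches term 8.

500464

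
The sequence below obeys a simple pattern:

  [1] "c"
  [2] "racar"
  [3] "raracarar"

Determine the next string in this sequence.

rararacararar

s(k+1) = ra·s(k)·ar, so each term gains ra as a prefix and ar as a suffix.
One more step from raracarar gives the answer.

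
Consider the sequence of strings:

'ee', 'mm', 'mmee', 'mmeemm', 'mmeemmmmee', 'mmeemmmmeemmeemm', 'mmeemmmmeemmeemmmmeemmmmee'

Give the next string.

Each term (from the third on) is the previous term followed by the one before it: term 3 = mm·ee = mmee.
Continuing: mmeemmmmeemmeemmmmeemmmmee · mmeemmmmeemmeemm gives term 8.

mmeemmmmeemmeemmmmeemmmmeemmeemmmmeemmeemm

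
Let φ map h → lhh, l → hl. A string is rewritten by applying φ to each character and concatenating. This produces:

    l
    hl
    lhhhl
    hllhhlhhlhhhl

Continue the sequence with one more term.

Rewriting the 13 symbols of hllhhlhhlhhhl one by one yields lhh hl hl lhh lhh hl lhh lhh hl lhh lhh lhh hl; concatenated:

lhhhlhllhhlhhhllhhlhhhllhhlhhlhhhl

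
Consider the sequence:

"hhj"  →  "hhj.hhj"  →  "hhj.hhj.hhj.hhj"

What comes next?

Each string is two copies of the previous one joined by '.'.
So the next term is two copies of hhj.hhj.hhj.hhj with '.' between the halves.

hhj.hhj.hhj.hhj.hhj.hhj.hhj.hhj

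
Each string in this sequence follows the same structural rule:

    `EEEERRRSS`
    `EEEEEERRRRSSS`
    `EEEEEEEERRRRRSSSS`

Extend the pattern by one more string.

EEEEEEEEEERRRRRRSSSSS

The n-th term is 2n E's then n+1 R's then n S's, where the shown terms are n = 2, 3, 4.
At n = 5 the blocks have lengths 10, 6, 5.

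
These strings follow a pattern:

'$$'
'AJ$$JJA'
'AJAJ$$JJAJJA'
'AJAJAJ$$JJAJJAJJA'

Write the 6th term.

Each term wraps the previous one in AJ on the left and JJA on the right.
From AJAJAJ$$JJAJJAJJA, 2 further steps: AJAJAJ$$JJAJJAJJA → AJAJAJAJ$$JJAJJAJJAJJA → (answer).

AJAJAJAJAJ$$JJAJJAJJAJJAJJA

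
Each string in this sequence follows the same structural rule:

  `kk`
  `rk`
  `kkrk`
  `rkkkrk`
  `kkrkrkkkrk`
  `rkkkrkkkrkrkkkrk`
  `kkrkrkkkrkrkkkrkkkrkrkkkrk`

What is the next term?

rkkkrkkkrkrkkkrkkkrkrkkkrkrkkkrkkkrkrkkkrk

Each term (from the third on) is the two preceding terms concatenated in order: term 3 = kk·rk = kkrk.
Continuing: rkkkrkkkrkrkkkrk · kkrkrkkkrkrkkkrkkkrkrkkkrk gives term 8.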